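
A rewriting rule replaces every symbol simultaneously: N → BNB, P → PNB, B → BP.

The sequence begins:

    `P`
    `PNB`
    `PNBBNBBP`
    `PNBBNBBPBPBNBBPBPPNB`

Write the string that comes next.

PNBBNBBPBPBNBBPBPPNBBPPNBBPBNBBPBPPNBBPPNBPNBBNBBP

Applying the rule to each of the 20 symbols of PNBBNBBPBPBNBBPBPPNB gives the pieces PNB BNB BP BP BNB BP BP PNB BP PNB BP BNB BP BP PNB BP PNB PNB BNB BP, which concatenate to the answer.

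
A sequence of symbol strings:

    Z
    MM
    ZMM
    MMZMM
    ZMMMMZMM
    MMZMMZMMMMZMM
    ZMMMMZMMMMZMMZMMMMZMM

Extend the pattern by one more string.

From term 3 onward, concatenate the second-to-last term with the last: Z·MM = ZMM, MM·ZMM = MMZMM, …
The next term joins MMZMMZMMMMZMM and ZMMMMZMMMMZMMZMMMMZMM.

MMZMMZMMMMZMMZMMMMZMMMMZMMZMMMMZMM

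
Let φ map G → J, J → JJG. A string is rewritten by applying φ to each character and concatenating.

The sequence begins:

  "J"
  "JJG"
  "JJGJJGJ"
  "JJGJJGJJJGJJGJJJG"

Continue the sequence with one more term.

JJGJJGJJJGJJGJJJGJJGJJGJJJGJJGJJJGJJGJJGJ

Replace each of the 17 characters of JJGJJGJJJGJJGJJJG in place — JJG JJG J JJG JJG J JJG JJG JJG J JJG JJG J JJG JJG JJG J — and concatenate.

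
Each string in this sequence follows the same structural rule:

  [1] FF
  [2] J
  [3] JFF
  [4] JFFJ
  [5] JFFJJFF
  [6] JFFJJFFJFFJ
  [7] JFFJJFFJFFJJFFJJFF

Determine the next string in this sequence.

JFFJJFFJFFJJFFJJFFJFFJJFFJFFJ

This is a Fibonacci-style word recurrence s(k) = s(k−1)·s(k−2): e.g. J·FF = JFF.
The next term joins JFFJJFFJFFJJFFJJFF and JFFJJFFJFFJ.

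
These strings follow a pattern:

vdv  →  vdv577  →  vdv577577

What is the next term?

Every step adds 577 to the end: s(k+1) = s(k)·577.
One more step from vdv577577 gives the answer.

vdv577577577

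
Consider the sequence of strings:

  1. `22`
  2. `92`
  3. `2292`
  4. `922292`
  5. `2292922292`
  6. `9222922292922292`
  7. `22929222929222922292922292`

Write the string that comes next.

From term 3 onward, concatenate the second-to-last term with the last: 22·92 = 2292, 92·2292 = 922292, …
Continuing: 9222922292922292 · 22929222929222922292922292 gives term 8.

922292229292229222929222929222922292922292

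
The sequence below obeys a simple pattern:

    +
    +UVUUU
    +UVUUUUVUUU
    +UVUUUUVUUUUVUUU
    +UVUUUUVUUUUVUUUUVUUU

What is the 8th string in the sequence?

The strings grow by a fixed suffix UVUUU each time.
From +UVUUUUVUUUUVUUUUVUUU, 3 further steps: +UVUUUUVUUUUVUUUUVUUU → +UVUUUUVUUUUVUUUUVUUUUVUUU → +UVUUUUVUUUUVUUUUVUUUUVUUUUVUUU → (answer).

+UVUUUUVUUUUVUUUUVUUUUVUUUUVUUUUVUUU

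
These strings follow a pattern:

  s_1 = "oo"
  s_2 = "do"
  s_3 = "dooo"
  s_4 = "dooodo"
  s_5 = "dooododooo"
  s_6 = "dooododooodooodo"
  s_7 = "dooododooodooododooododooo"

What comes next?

dooododooodooododooododooodooododooodooodo

Each term (from the third on) is the previous term followed by the one before it: term 3 = do·oo = dooo.
Continuing: dooododooodooododooododooo · dooododooodooodo gives term 8.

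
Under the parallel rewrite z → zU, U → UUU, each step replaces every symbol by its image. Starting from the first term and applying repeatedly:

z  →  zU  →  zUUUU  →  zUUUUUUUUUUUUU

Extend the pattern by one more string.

Rewriting the 14 symbols of zUUUUUUUUUUUUU one by one yields zU UUU UUU UUU UUU UUU UUU UUU UUU UUU UUU UUU UUU UUU; concatenated:

zUUUUUUUUUUUUUUUUUUUUUUUUUUUUUUUUUUUUUUUU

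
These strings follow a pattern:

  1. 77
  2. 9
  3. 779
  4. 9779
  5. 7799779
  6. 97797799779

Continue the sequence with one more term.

Each term (from the third on) is the two preceding terms concatenated in order: term 3 = 77·9 = 779.
The next term joins 7799779 and 97797799779.

779977997797799779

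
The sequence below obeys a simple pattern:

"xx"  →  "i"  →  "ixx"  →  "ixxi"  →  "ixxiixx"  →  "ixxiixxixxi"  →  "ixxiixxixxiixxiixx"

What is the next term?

ixxiixxixxiixxiixxixxiixxixxi

From term 3 onward, concatenate the last term with the second-to-last: i·xx = ixx, ixx·i = ixxi, …
So term 8 is ixxiixxixxiixxiixx·ixxiixxixxi.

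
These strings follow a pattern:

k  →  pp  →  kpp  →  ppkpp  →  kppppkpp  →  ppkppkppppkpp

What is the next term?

kppppkppppkppkppppkpp

Each term (from the third on) is the two preceding terms concatenated in order: term 3 = k·pp = kpp.
So term 7 is kppppkpp·ppkppkppppkpp.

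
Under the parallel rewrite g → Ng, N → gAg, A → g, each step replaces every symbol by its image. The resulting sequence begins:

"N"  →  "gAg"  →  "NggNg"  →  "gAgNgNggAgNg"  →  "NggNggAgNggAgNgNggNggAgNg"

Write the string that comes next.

Rewriting the 25 symbols of NggNggAgNggAgNgNggNggAgNg one by one yields gAg Ng Ng gAg Ng Ng g Ng gAg Ng Ng g Ng gAg Ng gAg Ng Ng gAg Ng Ng g Ng gAg Ng; concatenated:

gAgNgNggAgNgNggNggAgNgNggNggAgNggAgNgNggAgNgNggNggAgNg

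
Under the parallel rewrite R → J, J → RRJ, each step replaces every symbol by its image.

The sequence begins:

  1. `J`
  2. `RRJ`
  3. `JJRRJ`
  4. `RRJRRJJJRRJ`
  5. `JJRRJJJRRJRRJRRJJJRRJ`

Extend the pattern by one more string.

Rewriting the 21 symbols of JJRRJJJRRJRRJRRJJJRRJ one by one yields RRJ RRJ J J RRJ RRJ RRJ J J RRJ J J RRJ J J RRJ RRJ RRJ J J RRJ; concatenated:

RRJRRJJJRRJRRJRRJJJRRJJJRRJJJRRJRRJRRJJJRRJ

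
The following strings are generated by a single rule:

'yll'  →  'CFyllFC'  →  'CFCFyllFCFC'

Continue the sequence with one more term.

CFCFCFyllFCFCFC

s(k+1) = CF·s(k)·FC, so each term gains CF as a prefix and FC as a suffix.
One more step from CFCFyllFCFC gives the answer.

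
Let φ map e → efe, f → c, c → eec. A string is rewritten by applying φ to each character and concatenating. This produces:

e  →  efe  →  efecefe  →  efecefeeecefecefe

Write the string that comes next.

efecefeeecefecefeefeefeeecefecefeeecefecefe

Applying the rule to each of the 17 symbols of efecefeeecefecefe gives the pieces efe c efe eec efe c efe efe efe eec efe c efe eec efe c efe, which concatenate to the answer.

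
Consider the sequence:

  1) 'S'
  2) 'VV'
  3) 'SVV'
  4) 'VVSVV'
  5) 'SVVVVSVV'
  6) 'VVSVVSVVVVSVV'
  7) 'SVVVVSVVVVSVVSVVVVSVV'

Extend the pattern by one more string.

VVSVVSVVVVSVVSVVVVSVVVVSVVSVVVVSVV

This is a Fibonacci-style word recurrence s(k) = s(k−2)·s(k−1): e.g. S·VV = SVV.
So term 8 is VVSVVSVVVVSVV·SVVVVSVVVVSVVSVVVVSVV.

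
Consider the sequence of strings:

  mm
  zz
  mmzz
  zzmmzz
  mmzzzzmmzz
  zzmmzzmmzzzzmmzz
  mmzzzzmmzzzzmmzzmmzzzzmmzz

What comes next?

zzmmzzmmzzzzmmzzmmzzzzmmzzzzmmzzmmzzzzmmzz

This is a Fibonacci-style word recurrence s(k) = s(k−2)·s(k−1): e.g. mm·zz = mmzz.
The next term joins zzmmzzmmzzzzmmzz and mmzzzzmmzzzzmmzzmmzzzzmmzz.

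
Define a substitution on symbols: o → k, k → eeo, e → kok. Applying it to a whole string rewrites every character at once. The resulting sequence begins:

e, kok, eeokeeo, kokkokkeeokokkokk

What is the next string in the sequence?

eeokeeoeeokeeoeeokokkokkeeokeeoeeokeeoeeo

Replace each of the 17 characters of kokkokkeeokokkokk in place — eeo k eeo eeo k eeo eeo kok kok k eeo k eeo eeo k eeo eeo — and concatenate.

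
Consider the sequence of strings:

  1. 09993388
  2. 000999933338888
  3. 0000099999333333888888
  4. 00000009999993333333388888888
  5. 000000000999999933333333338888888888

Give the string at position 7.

00000000000009999999993333333333333388888888888888

Term n consists of 2n-1 0's, followed by n+2 9's, followed by 2n 3's, followed by 2n 8's (n = 1, 2, …).
For term 7, n = 7, so the run lengths are 13, 9, 14, 14.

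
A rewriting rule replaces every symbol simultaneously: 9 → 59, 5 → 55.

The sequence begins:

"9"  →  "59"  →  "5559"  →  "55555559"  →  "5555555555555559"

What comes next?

55555555555555555555555555555559

φ(5555555555555559) expands symbol-by-symbol to 55 55 55 55 55 55 55 55 55 55 55 55 55 55 55 59; joining the 16 pieces gives the next term.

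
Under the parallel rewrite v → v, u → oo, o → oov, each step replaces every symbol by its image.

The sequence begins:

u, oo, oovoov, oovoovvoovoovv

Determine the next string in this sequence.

oovoovvoovoovvvoovoovvoovoovvv

φ(oovoovvoovoovv) expands symbol-by-symbol to oov oov v oov oov v v oov oov v oov oov v v; joining the 14 pieces gives the next term.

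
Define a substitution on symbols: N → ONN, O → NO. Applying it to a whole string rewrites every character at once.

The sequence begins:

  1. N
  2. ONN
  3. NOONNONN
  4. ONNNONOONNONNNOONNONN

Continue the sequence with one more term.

NOONNONNONNNOONNNONOONNONNNOONNONNONNNONOONNONNNOONNONN

φ(ONNNONOONNONNNOONNONN) expands symbol-by-symbol to NO ONN ONN ONN NO ONN NO NO ONN ONN NO ONN ONN ONN NO NO ONN ONN NO ONN ONN; joining the 21 pieces gives the next term.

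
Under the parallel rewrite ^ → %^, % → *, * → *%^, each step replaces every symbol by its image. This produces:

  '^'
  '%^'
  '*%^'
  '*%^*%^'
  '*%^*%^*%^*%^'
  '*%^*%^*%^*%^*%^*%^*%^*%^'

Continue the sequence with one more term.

Rewriting the 24 symbols of *%^*%^*%^*%^*%^*%^*%^*%^ one by one yields *%^ * %^ *%^ * %^ *%^ * %^ *%^ * %^ *%^ * %^ *%^ * %^ *%^ * %^ *%^ * %^; concatenated:

*%^*%^*%^*%^*%^*%^*%^*%^*%^*%^*%^*%^*%^*%^*%^*%^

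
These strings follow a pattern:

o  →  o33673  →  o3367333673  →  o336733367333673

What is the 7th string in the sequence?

Every step adds 33673 to the end: s(k+1) = s(k)·33673.
From o336733367333673, 3 further steps: o336733367333673 → o33673336733367333673 → o3367333673336733367333673 → (answer).

o336733367333673336733367333673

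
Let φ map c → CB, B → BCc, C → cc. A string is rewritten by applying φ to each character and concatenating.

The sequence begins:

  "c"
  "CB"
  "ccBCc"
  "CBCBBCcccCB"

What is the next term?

ccBCcccBCcBCcccCBCBCBccBCc

Rewriting each symbol of CBCBBCcccCB: C→cc, B→BCc, C→cc, B→BCc, B→BCc, C→cc, c→CB, c→CB, c→CB, C→cc, B→BCc, which concatenates to cc BCc cc BCc BCc cc CB CB CB cc BCc.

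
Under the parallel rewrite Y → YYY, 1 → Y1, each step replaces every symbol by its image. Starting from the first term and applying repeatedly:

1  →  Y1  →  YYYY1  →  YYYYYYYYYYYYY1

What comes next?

YYYYYYYYYYYYYYYYYYYYYYYYYYYYYYYYYYYYYYYY1

Replace each of the 14 characters of YYYYYYYYYYYYY1 in place — YYY YYY YYY YYY YYY YYY YYY YYY YYY YYY YYY YYY YYY Y1 — and concatenate.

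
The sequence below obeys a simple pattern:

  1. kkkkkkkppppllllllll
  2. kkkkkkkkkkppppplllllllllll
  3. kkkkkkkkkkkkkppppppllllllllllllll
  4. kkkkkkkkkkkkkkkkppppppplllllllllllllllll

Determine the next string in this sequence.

Each string has the form k^{3n+1} p^{n+2} l^{3n+2}, where the shown terms are n = 2, 3, 4, 5.
At n = 6 the blocks have lengths 19, 8, 20.

kkkkkkkkkkkkkkkkkkkppppppppllllllllllllllllllll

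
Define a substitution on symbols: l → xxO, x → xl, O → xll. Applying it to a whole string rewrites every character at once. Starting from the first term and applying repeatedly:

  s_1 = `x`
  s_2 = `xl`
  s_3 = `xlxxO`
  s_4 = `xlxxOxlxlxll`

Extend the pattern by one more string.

xlxxOxlxlxllxlxxOxlxxOxlxxOxxO

Rewriting each symbol of xlxxOxlxlxll: x→xl, l→xxO, x→xl, x→xl, O→xll, x→xl, l→xxO, x→xl, l→xxO, x→xl, l→xxO, l→xxO, which concatenates to xl xxO xl xl xll xl xxO xl xxO xl xxO xxO.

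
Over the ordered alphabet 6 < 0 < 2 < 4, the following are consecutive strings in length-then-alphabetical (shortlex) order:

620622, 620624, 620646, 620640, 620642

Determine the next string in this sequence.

Find the rightmost character of 620642 below 4, bump it to the next letter, and reset everything to its right to 6.

620644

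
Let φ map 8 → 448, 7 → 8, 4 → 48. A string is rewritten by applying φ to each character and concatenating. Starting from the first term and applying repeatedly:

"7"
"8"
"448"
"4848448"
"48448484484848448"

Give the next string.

48448484844848448484844848448484484848448

Replace each of the 17 characters of 48448484484848448 in place — 48 448 48 48 448 48 448 48 48 448 48 448 48 448 48 48 448 — and concatenate.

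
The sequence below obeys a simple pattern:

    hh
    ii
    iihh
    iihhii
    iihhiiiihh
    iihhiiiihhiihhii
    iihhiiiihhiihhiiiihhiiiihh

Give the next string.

From term 3 onward, concatenate the last term with the second-to-last: ii·hh = iihh, iihh·ii = iihhii, …
So term 8 is iihhiiiihhiihhiiiihhiiiihh·iihhiiiihhiihhii.

iihhiiiihhiihhiiiihhiiiihhiihhiiiihhiihhii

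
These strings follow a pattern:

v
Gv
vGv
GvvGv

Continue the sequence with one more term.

This is a Fibonacci-style word recurrence s(k) = s(k−2)·s(k−1): e.g. v·Gv = vGv.
The next term joins vGv and GvvGv.

vGvGvvGv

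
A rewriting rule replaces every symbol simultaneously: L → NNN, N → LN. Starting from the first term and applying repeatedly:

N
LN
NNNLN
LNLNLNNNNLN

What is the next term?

Expanding LNLNLNNNNLN: L→NNN, N→LN, L→NNN, N→LN, L→NNN, N→LN, N→LN, N→LN, N→LN, L→NNN, N→LN. Concatenated: NNN LN NNN LN NNN LN LN LN LN NNN LN.

NNNLNNNNLNNNNLNLNLNLNNNNLN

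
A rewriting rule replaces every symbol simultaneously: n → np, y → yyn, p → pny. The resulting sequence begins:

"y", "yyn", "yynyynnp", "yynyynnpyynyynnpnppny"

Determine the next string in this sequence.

φ(yynyynnpyynyynnpnppny) expands symbol-by-symbol to yyn yyn np yyn yyn np np pny yyn yyn np yyn yyn np np pny np pny pny np yyn; joining the 21 pieces gives the next term.

yynyynnpyynyynnpnppnyyynyynnpyynyynnpnppnynppnypnynpyyn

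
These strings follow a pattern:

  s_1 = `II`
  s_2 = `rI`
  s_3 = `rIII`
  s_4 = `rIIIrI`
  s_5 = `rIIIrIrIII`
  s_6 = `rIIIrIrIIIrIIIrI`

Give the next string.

rIIIrIrIIIrIIIrIrIIIrIrIII

From term 3 onward, concatenate the last term with the second-to-last: rI·II = rIII, rIII·rI = rIIIrI, …
The next term joins rIIIrIrIIIrIIIrI and rIIIrIrIII.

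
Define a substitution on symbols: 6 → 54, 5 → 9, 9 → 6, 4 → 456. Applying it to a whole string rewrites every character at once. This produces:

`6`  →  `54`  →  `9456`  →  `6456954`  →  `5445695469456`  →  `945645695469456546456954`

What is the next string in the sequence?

Applying the rule to each of the 24 symbols of 945645695469456546456954 gives the pieces 6 456 9 54 456 9 54 6 9 456 54 6 456 9 54 9 456 54 456 9 54 6 9 456, which concatenate to the answer.

64569544569546945654645695494565445695469456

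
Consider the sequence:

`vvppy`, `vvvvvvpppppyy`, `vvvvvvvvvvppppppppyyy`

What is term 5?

Reading off run lengths: v runs 2, 6, 10; p runs 2, 5, 8; y runs 1, 2, 3 — each is linear in n (n = 1, 2, …).
For term 5, n = 5, so the run lengths are 18, 14, 5.

vvvvvvvvvvvvvvvvvvppppppppppppppyyyyy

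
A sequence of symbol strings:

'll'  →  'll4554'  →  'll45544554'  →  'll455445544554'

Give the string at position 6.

The strings grow by a fixed suffix 4554 each time.
From ll455445544554, 2 further steps: ll455445544554 → ll4554455445544554 → (answer).

ll45544554455445544554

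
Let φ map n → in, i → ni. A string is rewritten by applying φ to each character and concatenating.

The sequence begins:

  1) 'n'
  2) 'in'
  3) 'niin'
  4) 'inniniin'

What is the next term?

niininniinniniin

Expanding inniniin: i→ni, n→in, n→in, i→ni, n→in, i→ni, i→ni, n→in. Concatenated: ni in in ni in ni ni in.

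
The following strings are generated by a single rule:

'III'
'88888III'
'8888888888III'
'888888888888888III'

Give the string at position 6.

8888888888888888888888888III

Every step adds 88888 at the front: s(k+1) = 88888·s(k).
From 888888888888888III, 2 further steps: 888888888888888III → 88888888888888888888III → (answer).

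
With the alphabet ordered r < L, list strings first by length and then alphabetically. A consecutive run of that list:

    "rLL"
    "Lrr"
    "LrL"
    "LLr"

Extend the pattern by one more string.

Find the rightmost character of LLr below L, bump it to the next letter, and reset everything to its right to r.

LLL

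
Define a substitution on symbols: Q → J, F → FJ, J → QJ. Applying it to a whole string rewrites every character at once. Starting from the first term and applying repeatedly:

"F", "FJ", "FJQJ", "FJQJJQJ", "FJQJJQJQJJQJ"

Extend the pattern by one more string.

Rewriting each symbol of FJQJJQJQJJQJ: F→FJ, J→QJ, Q→J, J→QJ, J→QJ, Q→J, J→QJ, Q→J, J→QJ, J→QJ, Q→J, J→QJ, which concatenates to FJ QJ J QJ QJ J QJ J QJ QJ J QJ.

FJQJJQJQJJQJJQJQJJQJ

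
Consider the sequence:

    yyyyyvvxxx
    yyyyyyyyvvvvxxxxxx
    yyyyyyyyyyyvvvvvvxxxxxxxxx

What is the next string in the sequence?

Term n consists of 3n+2 y's, followed by 2n v's, followed by 3n x's (n = 1, 2, …).
At n = 4 the blocks have lengths 14, 8, 12.

yyyyyyyyyyyyyyvvvvvvvvxxxxxxxxxxxx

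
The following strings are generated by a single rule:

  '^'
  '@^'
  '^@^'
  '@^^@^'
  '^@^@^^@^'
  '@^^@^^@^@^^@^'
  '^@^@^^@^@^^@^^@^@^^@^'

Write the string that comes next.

@^^@^^@^@^^@^^@^@^^@^@^^@^^@^@^^@^

This is a Fibonacci-style word recurrence s(k) = s(k−2)·s(k−1): e.g. ^·@^ = ^@^.
So term 8 is @^^@^^@^@^^@^·^@^@^^@^@^^@^^@^@^^@^.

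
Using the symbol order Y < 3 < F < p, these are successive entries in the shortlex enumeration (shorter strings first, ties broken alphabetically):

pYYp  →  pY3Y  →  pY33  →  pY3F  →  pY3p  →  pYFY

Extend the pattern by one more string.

Find the rightmost character of pYFY below p, bump it to the next letter, and reset everything to its right to Y.

pYF3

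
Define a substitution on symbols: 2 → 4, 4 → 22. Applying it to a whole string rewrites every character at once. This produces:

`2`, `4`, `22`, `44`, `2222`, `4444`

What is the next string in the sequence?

Apply φ to 4444 symbol by symbol: 4→22, 4→22, 4→22, 4→22; joined: 22 22 22 22.

22222222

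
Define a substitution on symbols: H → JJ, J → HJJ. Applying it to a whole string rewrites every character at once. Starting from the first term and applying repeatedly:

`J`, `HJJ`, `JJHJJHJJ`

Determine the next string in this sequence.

Rewriting each symbol of JJHJJHJJ: J→HJJ, J→HJJ, H→JJ, J→HJJ, J→HJJ, H→JJ, J→HJJ, J→HJJ, which concatenates to HJJ HJJ JJ HJJ HJJ JJ HJJ HJJ.

HJJHJJJJHJJHJJJJHJJHJJ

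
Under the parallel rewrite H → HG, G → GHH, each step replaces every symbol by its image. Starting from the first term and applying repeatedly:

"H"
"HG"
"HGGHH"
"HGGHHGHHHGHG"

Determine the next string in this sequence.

HGGHHGHHHGHGGHHHGHGHGGHHHGGHH

Apply φ to HGGHHGHHHGHG symbol by symbol: H→HG, G→GHH, G→GHH, H→HG, H→HG, G→GHH, H→HG, H→HG, H→HG, G→GHH, H→HG, G→GHH; joined: HG GHH GHH HG HG GHH HG HG HG GHH HG GHH.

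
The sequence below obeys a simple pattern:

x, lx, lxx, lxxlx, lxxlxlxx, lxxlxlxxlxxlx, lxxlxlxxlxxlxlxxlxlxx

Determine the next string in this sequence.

lxxlxlxxlxxlxlxxlxlxxlxxlxlxxlxxlx

This is a Fibonacci-style word recurrence s(k) = s(k−1)·s(k−2): e.g. lx·x = lxx.
So term 8 is lxxlxlxxlxxlxlxxlxlxx·lxxlxlxxlxxlx.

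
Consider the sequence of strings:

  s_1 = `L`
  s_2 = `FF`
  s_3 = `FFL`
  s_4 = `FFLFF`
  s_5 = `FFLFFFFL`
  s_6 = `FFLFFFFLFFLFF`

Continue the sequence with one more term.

FFLFFFFLFFLFFFFLFFFFL

This is a Fibonacci-style word recurrence s(k) = s(k−1)·s(k−2): e.g. FF·L = FFL.
So term 7 is FFLFFFFLFFLFF·FFLFFFFL.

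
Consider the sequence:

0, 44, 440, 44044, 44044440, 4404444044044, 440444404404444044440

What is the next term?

4404444044044440444404404444044044

From term 3 onward, concatenate the last term with the second-to-last: 44·0 = 440, 440·44 = 44044, …
The next term joins 440444404404444044440 and 4404444044044.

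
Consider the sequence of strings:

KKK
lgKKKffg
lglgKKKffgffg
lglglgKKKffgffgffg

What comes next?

Every step adds lg to the front and ffg to the end of the previous string.
So the next term is lg·lglglgKKKffgffgffg·ffg.

lglglglgKKKffgffgffgffg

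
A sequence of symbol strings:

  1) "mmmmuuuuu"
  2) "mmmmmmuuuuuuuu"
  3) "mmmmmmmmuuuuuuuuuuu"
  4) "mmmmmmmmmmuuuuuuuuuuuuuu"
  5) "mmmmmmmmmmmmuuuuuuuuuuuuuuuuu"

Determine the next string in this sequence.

mmmmmmmmmmmmmmuuuuuuuuuuuuuuuuuuuu

Term n consists of 2n m's, followed by 3n-1 u's, where the shown terms are n = 2, 3, 4, 5, 6.
Setting n = 7 gives 14, 20 characters in each block.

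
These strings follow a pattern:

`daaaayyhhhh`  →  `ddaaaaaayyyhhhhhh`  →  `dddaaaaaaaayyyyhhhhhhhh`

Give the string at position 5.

dddddaaaaaaaaaaaayyyyyyhhhhhhhhhhhh

Each string has the form d^{n-1} a^{2n} y^{n} h^{2n}, where the shown terms are n = 2, 3, 4.
For term 5, n = 6, so the run lengths are 5, 12, 6, 12.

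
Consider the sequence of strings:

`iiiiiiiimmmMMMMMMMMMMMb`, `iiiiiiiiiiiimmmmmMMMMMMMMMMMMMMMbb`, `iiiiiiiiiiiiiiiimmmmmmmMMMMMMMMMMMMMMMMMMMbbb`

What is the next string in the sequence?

The n-th term is 4n i's then 2n-1 m's then 4n+3 M's then n-1 b's, where the shown terms are n = 2, 3, 4.
For the next term, n = 5, so the run lengths are 20, 9, 23, 4.

iiiiiiiiiiiiiiiiiiiimmmmmmmmmMMMMMMMMMMMMMMMMMMMMMMMbbbb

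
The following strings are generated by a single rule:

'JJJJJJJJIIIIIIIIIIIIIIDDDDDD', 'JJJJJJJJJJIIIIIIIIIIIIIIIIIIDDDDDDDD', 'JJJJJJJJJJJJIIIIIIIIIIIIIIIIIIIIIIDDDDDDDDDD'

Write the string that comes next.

Term n consists of 2n+2 J's, followed by 4n+2 I's, followed by 2n D's, where the shown terms are n = 3, 4, 5.
At n = 6 the blocks have lengths 14, 26, 12.

JJJJJJJJJJJJJJIIIIIIIIIIIIIIIIIIIIIIIIIIDDDDDDDDDDDD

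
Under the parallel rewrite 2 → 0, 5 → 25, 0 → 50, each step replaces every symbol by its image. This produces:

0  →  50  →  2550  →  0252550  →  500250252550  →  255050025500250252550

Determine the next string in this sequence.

Applying the rule to each of the 21 symbols of 255050025500250252550 gives the pieces 0 25 25 50 25 50 50 0 25 25 50 50 0 25 50 0 25 0 25 25 50, which concatenate to the answer.

0252550255050025255050025500250252550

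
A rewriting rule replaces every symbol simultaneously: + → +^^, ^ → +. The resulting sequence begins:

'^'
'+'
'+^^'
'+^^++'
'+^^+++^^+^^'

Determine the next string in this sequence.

Rewriting each symbol of +^^+++^^+^^: +→+^^, ^→+, ^→+, +→+^^, +→+^^, +→+^^, ^→+, ^→+, +→+^^, ^→+, ^→+, which concatenates to +^^ + + +^^ +^^ +^^ + + +^^ + +.

+^^+++^^+^^+^^+++^^++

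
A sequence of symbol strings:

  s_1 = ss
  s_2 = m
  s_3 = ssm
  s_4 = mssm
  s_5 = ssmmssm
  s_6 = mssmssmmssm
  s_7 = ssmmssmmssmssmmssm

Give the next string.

Each term (from the third on) is the two preceding terms concatenated in order: term 3 = ss·m = ssm.
Continuing: mssmssmmssm · ssmmssmmssmssmmssm gives term 8.

mssmssmmssmssmmssmmssmssmmssm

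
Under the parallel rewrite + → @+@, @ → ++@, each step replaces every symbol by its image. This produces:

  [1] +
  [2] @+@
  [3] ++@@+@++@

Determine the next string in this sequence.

Rewriting each symbol of ++@@+@++@: +→@+@, +→@+@, @→++@, @→++@, +→@+@, @→++@, +→@+@, +→@+@, @→++@, which concatenates to @+@ @+@ ++@ ++@ @+@ ++@ @+@ @+@ ++@.

@+@@+@++@++@@+@++@@+@@+@++@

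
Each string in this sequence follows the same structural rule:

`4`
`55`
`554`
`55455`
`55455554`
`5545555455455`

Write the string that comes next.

554555545545555455554

From term 3 onward, concatenate the last term with the second-to-last: 55·4 = 554, 554·55 = 55455, …
So term 7 is 5545555455455·55455554.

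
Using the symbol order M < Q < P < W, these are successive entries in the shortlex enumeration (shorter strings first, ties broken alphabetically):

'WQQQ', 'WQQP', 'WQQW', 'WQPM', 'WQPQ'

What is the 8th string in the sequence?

Advancing 3 positions from WQPQ through WQPQ → WQPP → WQPW reaches term 8.

WQWM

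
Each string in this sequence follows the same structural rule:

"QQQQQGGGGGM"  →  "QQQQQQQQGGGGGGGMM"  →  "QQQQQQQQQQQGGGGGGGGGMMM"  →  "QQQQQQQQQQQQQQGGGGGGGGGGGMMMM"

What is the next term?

QQQQQQQQQQQQQQQQQGGGGGGGGGGGGGMMMMM

Reading off run lengths: Q runs 5, 8, 11, 14; G runs 5, 7, 9, 11; M runs 1, 2, 3, 4 — each is linear in n (n = 1, 2, …).
For the next term, n = 5, so the run lengths are 17, 13, 5.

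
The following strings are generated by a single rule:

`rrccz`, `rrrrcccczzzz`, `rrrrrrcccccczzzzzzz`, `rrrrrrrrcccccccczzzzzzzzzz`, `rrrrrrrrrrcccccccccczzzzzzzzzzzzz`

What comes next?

rrrrrrrrrrrrcccccccccccczzzzzzzzzzzzzzzz

Each string has the form r^{2n} c^{2n} z^{3n-2} (n = 1, 2, …).
Setting n = 6 gives 12, 12, 16 characters in each block.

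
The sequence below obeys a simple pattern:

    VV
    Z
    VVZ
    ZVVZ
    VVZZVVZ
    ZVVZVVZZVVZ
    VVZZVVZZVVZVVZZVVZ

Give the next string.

ZVVZVVZZVVZVVZZVVZZVVZVVZZVVZ

Each term (from the third on) is the two preceding terms concatenated in order: term 3 = VV·Z = VVZ.
The next term joins ZVVZVVZZVVZ and VVZZVVZZVVZVVZZVVZ.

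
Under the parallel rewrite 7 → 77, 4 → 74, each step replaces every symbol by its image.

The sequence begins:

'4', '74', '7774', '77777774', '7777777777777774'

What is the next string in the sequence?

φ(7777777777777774) expands symbol-by-symbol to 77 77 77 77 77 77 77 77 77 77 77 77 77 77 77 74; joining the 16 pieces gives the next term.

77777777777777777777777777777774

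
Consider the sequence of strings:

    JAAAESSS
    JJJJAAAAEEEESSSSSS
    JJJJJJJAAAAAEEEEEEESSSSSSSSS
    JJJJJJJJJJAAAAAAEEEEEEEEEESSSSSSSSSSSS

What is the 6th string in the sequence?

Each string has the form J^{3n-2} A^{n+2} E^{3n-2} S^{3n} (n = 1, 2, …).
For term 6, n = 6, so the run lengths are 16, 8, 16, 18.

JJJJJJJJJJJJJJJJAAAAAAAAEEEEEEEEEEEEEEEESSSSSSSSSSSSSSSSSS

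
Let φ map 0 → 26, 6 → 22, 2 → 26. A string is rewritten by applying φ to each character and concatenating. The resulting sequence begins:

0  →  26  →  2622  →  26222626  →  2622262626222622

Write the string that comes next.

26222626262226222622262626222626

φ(2622262626222622) expands symbol-by-symbol to 26 22 26 26 26 22 26 22 26 22 26 26 26 22 26 26; joining the 16 pieces gives the next term.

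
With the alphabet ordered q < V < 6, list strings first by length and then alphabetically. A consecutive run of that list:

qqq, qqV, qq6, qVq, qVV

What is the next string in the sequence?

qV6

Treat qVV as a base-3 numeral over the given alphabet and add one, carrying through any trailing 6's.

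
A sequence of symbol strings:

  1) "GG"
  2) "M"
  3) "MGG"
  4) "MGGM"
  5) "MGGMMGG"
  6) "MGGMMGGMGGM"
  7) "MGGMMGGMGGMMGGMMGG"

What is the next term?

This is a Fibonacci-style word recurrence s(k) = s(k−1)·s(k−2): e.g. M·GG = MGG.
So term 8 is MGGMMGGMGGMMGGMMGG·MGGMMGGMGGM.

MGGMMGGMGGMMGGMMGGMGGMMGGMGGM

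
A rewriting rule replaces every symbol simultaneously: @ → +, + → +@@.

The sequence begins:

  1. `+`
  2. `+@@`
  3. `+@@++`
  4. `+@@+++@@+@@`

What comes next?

Expanding +@@+++@@+@@: +→+@@, @→+, @→+, +→+@@, +→+@@, +→+@@, @→+, @→+, +→+@@, @→+, @→+. Concatenated: +@@ + + +@@ +@@ +@@ + + +@@ + +.

+@@+++@@+@@+@@+++@@++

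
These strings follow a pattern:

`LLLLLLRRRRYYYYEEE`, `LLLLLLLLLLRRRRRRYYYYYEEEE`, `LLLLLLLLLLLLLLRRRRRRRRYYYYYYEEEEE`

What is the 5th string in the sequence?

LLLLLLLLLLLLLLLLLLLLLLRRRRRRRRRRRRYYYYYYYYEEEEEEE

Term n consists of 4n-2 L's, followed by 2n R's, followed by n+2 Y's, followed by n+1 E's, where the shown terms are n = 2, 3, 4.
For term 5, n = 6, so the run lengths are 22, 12, 8, 7.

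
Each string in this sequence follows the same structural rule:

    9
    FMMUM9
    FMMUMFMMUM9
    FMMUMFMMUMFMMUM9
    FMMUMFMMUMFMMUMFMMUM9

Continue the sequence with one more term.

Every step adds FMMUM at the front: s(k+1) = FMMUM·s(k).
Applying this once more to FMMUMFMMUMFMMUMFMMUM9:

FMMUMFMMUMFMMUMFMMUMFMMUM9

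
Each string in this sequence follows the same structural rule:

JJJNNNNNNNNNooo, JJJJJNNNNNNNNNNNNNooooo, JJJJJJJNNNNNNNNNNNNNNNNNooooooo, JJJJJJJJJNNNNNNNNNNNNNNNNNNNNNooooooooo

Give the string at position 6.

Term n consists of 2n-1 J's, followed by 4n+1 N's, followed by 2n-1 o's, where the shown terms are n = 2, 3, 4, 5.
For term 6, n = 7, so the run lengths are 13, 29, 13.

JJJJJJJJJJJJJNNNNNNNNNNNNNNNNNNNNNNNNNNNNNooooooooooooo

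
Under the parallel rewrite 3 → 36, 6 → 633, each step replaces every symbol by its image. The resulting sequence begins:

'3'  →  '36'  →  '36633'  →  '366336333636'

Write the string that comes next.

Rewriting each symbol of 366336333636: 3→36, 6→633, 6→633, 3→36, 3→36, 6→633, 3→36, 3→36, 3→36, 6→633, 3→36, 6→633, which concatenates to 36 633 633 36 36 633 36 36 36 633 36 633.

36633633363663336363663336633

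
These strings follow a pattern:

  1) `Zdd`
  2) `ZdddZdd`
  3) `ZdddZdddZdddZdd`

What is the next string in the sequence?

Each string is two copies of the previous one joined by 'd'.
One more doubling of ZdddZdddZdddZdd gives the answer.

ZdddZdddZdddZdddZdddZdddZdddZdd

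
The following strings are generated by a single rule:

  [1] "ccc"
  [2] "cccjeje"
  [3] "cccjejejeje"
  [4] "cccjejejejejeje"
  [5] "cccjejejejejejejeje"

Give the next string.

Every step adds jeje to the end: s(k+1) = s(k)·jeje.
Applying this once more to cccjejejejejejejeje:

cccjejejejejejejejejeje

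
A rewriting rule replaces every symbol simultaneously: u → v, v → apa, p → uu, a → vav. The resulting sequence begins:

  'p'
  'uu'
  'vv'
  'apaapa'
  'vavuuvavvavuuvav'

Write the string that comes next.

apavavapavvapavavapaapavavapavvapavavapa

Replace each of the 16 characters of vavuuvavvavuuvav in place — apa vav apa v v apa vav apa apa vav apa v v apa vav apa — and concatenate.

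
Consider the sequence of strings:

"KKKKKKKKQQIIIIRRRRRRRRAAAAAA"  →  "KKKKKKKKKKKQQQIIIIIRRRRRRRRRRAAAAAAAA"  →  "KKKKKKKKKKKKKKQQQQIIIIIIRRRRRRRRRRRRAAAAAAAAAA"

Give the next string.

KKKKKKKKKKKKKKKKKQQQQQIIIIIIIRRRRRRRRRRRRRRAAAAAAAAAAAA

Term n consists of 3n-1 K's, followed by n-1 Q's, followed by n+1 I's, followed by 2n+2 R's, followed by 2n A's, where the shown terms are n = 3, 4, 5.
For the next term, n = 6, so the run lengths are 17, 5, 7, 14, 12.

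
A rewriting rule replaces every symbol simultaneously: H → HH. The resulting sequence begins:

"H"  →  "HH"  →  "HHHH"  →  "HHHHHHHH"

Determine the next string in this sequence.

Expanding HHHHHHHH: H→HH, H→HH, H→HH, H→HH, H→HH, H→HH, H→HH, H→HH. Concatenated: HH HH HH HH HH HH HH HH.

HHHHHHHHHHHHHHHH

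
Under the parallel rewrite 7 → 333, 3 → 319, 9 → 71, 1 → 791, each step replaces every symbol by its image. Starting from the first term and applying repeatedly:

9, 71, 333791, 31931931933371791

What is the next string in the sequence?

Rewriting the 17 symbols of 31931931933371791 one by one yields 319 791 71 319 791 71 319 791 71 319 319 319 333 791 333 71 791; concatenated:

31979171319791713197917131931931933379133371791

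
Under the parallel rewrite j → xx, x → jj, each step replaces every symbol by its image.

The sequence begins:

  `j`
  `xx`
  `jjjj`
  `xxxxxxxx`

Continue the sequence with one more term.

jjjjjjjjjjjjjjjj

Rewriting each symbol of xxxxxxxx: x→jj, x→jj, x→jj, x→jj, x→jj, x→jj, x→jj, x→jj, which concatenates to jj jj jj jj jj jj jj jj.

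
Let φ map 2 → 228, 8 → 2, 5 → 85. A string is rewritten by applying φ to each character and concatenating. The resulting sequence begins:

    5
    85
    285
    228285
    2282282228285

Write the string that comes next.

Replace each of the 13 characters of 2282282228285 in place — 228 228 2 228 228 2 228 228 228 2 228 2 85 — and concatenate.

228228222822822282282282228285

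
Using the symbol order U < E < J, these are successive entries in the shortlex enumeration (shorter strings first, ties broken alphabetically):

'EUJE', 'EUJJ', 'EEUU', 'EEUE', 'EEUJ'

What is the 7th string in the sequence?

EEEE

Continuing the enumeration 2 steps past EEUJ: EEUJ → EEEU → (answer).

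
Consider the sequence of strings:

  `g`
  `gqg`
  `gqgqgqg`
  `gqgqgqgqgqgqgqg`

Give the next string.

Every step duplicates the string with 'q' between the halves.
One more doubling of gqgqgqgqgqgqgqg gives the answer.

gqgqgqgqgqgqgqgqgqgqgqgqgqgqgqg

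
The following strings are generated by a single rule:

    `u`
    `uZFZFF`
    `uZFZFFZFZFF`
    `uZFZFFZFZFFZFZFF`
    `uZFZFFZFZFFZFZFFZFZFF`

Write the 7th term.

uZFZFFZFZFFZFZFFZFZFFZFZFFZFZFF

Each term is the previous one with ZFZFF appended.
From uZFZFFZFZFFZFZFFZFZFF, 2 further steps: uZFZFFZFZFFZFZFFZFZFF → uZFZFFZFZFFZFZFFZFZFFZFZFF → (answer).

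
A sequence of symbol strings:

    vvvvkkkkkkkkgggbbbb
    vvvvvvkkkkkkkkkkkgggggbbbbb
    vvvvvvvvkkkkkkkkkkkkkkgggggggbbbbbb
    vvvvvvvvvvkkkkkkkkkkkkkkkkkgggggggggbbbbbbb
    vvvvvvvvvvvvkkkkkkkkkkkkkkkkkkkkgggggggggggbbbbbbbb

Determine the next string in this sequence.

vvvvvvvvvvvvvvkkkkkkkkkkkkkkkkkkkkkkkgggggggggggggbbbbbbbbb

Each string has the form v^{2n} k^{3n+2} g^{2n-1} b^{n+2}, where the shown terms are n = 2, 3, 4, 5, 6.
For the next term, n = 7, so the run lengths are 14, 23, 13, 9.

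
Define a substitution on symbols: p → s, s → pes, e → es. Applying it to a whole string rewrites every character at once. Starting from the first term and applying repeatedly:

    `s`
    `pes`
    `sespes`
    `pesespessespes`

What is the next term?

φ(pesespessespes) expands symbol-by-symbol to s es pes es pes s es pes pes es pes s es pes; joining the 14 pieces gives the next term.

sespesespessespespesespessespes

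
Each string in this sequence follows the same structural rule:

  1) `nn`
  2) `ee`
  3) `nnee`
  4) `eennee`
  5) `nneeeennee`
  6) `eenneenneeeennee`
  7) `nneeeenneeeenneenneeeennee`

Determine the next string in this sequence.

This is a Fibonacci-style word recurrence s(k) = s(k−2)·s(k−1): e.g. nn·ee = nnee.
The next term joins eenneenneeeennee and nneeeenneeeenneenneeeennee.

eenneenneeeenneenneeeenneeeenneenneeeennee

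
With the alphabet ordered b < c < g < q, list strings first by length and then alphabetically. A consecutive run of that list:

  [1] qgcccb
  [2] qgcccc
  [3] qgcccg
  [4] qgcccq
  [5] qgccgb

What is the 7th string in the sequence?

Continuing the enumeration 2 steps past qgccgb: qgccgb → qgccgc → (answer).

qgccgg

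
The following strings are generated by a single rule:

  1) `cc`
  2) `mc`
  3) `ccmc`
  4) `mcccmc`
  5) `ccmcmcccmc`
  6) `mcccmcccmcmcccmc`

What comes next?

ccmcmcccmcmcccmcccmcmcccmc

This is a Fibonacci-style word recurrence s(k) = s(k−2)·s(k−1): e.g. cc·mc = ccmc.
The next term joins ccmcmcccmc and mcccmcccmcmcccmc.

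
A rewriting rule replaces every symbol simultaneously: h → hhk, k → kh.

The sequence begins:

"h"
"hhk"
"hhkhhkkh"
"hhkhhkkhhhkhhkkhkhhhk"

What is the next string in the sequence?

Applying the rule to each of the 21 symbols of hhkhhkkhhhkhhkkhkhhhk gives the pieces hhk hhk kh hhk hhk kh kh hhk hhk hhk kh hhk hhk kh kh hhk kh hhk hhk hhk kh, which concatenate to the answer.

hhkhhkkhhhkhhkkhkhhhkhhkhhkkhhhkhhkkhkhhhkkhhhkhhkhhkkh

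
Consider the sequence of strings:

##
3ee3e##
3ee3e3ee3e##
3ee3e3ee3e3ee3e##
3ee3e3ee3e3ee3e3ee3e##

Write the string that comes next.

The strings grow by a fixed prefix 3ee3e each time.
One more step from 3ee3e3ee3e3ee3e3ee3e## gives the answer.

3ee3e3ee3e3ee3e3ee3e3ee3e##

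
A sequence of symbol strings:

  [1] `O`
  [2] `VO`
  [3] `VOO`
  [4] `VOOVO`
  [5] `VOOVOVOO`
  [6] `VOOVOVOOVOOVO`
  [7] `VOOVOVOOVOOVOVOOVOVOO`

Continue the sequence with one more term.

This is a Fibonacci-style word recurrence s(k) = s(k−1)·s(k−2): e.g. VO·O = VOO.
The next term joins VOOVOVOOVOOVOVOOVOVOO and VOOVOVOOVOOVO.

VOOVOVOOVOOVOVOOVOVOOVOOVOVOOVOOVO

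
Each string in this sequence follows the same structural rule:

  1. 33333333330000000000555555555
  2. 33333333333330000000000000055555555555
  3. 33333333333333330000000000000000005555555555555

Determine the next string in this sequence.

33333333333333333330000000000000000000000555555555555555

Each string has the form 3^{3n+1} 0^{4n-2} 5^{2n+3}, where the shown terms are n = 3, 4, 5.
For the next term, n = 6, so the run lengths are 19, 22, 15.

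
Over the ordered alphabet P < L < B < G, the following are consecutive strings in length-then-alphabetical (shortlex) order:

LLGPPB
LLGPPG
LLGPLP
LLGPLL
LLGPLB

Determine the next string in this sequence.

LLGPLG

The successor of LLGPLB increments the rightmost position that isn't already G and resets every position after it to P.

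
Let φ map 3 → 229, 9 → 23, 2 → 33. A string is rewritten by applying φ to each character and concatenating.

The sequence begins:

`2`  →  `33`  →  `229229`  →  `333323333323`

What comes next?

2292292292293322922922922922933229

Rewriting each symbol of 333323333323: 3→229, 3→229, 3→229, 3→229, 2→33, 3→229, 3→229, 3→229, 3→229, 3→229, 2→33, 3→229, which concatenates to 229 229 229 229 33 229 229 229 229 229 33 229.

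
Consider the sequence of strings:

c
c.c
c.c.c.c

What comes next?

c.c.c.c.c.c.c.c

Every step duplicates the string with '.' between the halves.
So the next term is two copies of c.c.c.c with '.' between the halves.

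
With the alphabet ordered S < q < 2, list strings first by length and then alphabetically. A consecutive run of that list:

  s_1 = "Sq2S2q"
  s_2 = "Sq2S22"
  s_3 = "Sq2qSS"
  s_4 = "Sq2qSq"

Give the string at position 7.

Sq2qqq

Advancing 3 positions from Sq2qSq through Sq2qSq → Sq2qS2 → Sq2qqS reaches term 7.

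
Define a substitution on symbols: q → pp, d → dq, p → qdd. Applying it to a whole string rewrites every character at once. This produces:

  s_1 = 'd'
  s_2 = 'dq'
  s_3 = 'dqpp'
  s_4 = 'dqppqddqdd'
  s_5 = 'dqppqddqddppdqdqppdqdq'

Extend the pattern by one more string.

dqppqddqddppdqdqppdqdqqddqdddqppdqppqddqdddqppdqpp

Applying the rule to each of the 22 symbols of dqppqddqddppdqdqppdqdq gives the pieces dq pp qdd qdd pp dq dq pp dq dq qdd qdd dq pp dq pp qdd qdd dq pp dq pp, which concatenate to the answer.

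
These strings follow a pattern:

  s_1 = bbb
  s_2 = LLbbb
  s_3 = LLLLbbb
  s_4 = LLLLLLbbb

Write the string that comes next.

LLLLLLLLbbb

Each term is the previous one with LL prepended.
So the next term is LL·LLLLLLbbb.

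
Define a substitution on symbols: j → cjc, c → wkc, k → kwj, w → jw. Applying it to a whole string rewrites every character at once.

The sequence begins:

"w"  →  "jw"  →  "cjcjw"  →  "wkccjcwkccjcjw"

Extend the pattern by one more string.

jwkwjwkcwkccjcwkcjwkwjwkcwkccjcwkccjcjw

φ(wkccjcwkccjcjw) expands symbol-by-symbol to jw kwj wkc wkc cjc wkc jw kwj wkc wkc cjc wkc cjc jw; joining the 14 pieces gives the next term.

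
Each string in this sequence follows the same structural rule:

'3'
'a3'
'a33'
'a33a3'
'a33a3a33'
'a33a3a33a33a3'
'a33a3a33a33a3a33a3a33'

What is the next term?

a33a3a33a33a3a33a3a33a33a3a33a33a3

Each term (from the third on) is the previous term followed by the one before it: term 3 = a3·3 = a33.
Continuing: a33a3a33a33a3a33a3a33 · a33a3a33a33a3 gives term 8.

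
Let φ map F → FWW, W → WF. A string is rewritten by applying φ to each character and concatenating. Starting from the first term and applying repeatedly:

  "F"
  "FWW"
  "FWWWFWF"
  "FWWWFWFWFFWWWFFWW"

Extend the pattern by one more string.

Replace each of the 17 characters of FWWWFWFWFFWWWFFWW in place — FWW WF WF WF FWW WF FWW WF FWW FWW WF WF WF FWW FWW WF WF — and concatenate.

FWWWFWFWFFWWWFFWWWFFWWFWWWFWFWFFWWFWWWFWF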